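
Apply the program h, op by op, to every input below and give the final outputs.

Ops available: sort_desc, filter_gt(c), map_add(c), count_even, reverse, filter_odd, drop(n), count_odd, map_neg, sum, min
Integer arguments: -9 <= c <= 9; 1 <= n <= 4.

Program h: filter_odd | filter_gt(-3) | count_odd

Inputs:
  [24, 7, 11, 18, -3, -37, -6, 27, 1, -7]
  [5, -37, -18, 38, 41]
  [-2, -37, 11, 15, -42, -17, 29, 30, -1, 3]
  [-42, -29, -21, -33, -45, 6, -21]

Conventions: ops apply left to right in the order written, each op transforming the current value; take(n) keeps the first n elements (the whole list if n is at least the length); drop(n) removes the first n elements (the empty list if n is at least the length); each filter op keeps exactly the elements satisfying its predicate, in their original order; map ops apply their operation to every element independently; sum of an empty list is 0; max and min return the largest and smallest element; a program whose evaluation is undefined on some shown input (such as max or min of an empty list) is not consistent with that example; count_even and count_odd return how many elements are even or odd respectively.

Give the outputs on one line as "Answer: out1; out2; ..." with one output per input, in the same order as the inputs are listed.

4; 2; 5; 0

Execution, op by op:
  [24, 7, 11, 18, -3, -37, -6, 27, 1, -7] -> [7, 11, -3, -37, 27, 1, -7] -> [7, 11, 27, 1] -> 4
  [5, -37, -18, 38, 41] -> [5, -37, 41] -> [5, 41] -> 2
  [-2, -37, 11, 15, -42, -17, 29, 30, -1, 3] -> [-37, 11, 15, -17, 29, -1, 3] -> [11, 15, 29, -1, 3] -> 5
  [-42, -29, -21, -33, -45, 6, -21] -> [-29, -21, -33, -45, -21] -> [] -> 0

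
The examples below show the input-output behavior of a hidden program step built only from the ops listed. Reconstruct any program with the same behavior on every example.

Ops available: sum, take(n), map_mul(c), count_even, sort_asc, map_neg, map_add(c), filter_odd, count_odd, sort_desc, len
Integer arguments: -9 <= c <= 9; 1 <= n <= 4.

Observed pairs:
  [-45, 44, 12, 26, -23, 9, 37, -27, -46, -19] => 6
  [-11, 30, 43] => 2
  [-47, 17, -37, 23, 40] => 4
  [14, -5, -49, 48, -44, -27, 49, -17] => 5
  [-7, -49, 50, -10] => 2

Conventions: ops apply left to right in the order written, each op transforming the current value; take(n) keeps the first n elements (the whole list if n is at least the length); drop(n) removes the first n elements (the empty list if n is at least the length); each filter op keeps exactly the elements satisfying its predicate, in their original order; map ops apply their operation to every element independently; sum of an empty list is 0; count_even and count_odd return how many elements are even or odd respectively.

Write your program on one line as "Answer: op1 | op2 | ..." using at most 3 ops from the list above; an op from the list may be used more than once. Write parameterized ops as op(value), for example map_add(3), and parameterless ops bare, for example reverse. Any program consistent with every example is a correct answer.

filter_odd | map_neg | len

Check, running the answer program on each example:
  [-45, 44, 12, 26, -23, 9, 37, -27, -46, -19] -> [-45, -23, 9, 37, -27, -19] -> [45, 23, -9, -37, 27, 19] -> 6
  [-11, 30, 43] -> [-11, 43] -> [11, -43] -> 2
  [-47, 17, -37, 23, 40] -> [-47, 17, -37, 23] -> [47, -17, 37, -23] -> 4
  [14, -5, -49, 48, -44, -27, 49, -17] -> [-5, -49, -27, 49, -17] -> [5, 49, 27, -49, 17] -> 5
  [-7, -49, 50, -10] -> [-7, -49] -> [7, 49] -> 2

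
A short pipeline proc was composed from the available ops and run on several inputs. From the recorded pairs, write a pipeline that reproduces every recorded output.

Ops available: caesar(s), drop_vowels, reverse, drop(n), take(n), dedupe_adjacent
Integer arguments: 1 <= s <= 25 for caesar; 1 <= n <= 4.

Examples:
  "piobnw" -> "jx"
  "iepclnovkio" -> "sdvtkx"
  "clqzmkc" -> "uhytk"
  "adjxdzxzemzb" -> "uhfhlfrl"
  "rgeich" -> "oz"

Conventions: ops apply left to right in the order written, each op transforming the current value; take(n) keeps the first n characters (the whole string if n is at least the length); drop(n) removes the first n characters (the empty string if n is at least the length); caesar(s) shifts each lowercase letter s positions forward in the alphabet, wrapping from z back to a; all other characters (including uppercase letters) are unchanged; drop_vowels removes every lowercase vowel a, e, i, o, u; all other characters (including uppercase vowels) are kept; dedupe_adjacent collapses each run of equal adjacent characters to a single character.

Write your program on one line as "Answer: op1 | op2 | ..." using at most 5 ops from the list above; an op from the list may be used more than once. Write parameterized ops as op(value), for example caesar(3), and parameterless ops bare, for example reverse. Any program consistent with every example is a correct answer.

reverse | drop(2) | drop_vowels | caesar(8)

Check, running the answer program on each example:
  "piobnw" -> "wnboip" -> "boip" -> "bp" -> "jx"
  "iepclnovkio" -> "oikvonlcpei" -> "kvonlcpei" -> "kvnlcp" -> "sdvtkx"
  "clqzmkc" -> "ckmzqlc" -> "mzqlc" -> "mzqlc" -> "uhytk"
  "adjxdzxzemzb" -> "bzmezxzdxjda" -> "mezxzdxjda" -> "mzxzdxjd" -> "uhfhlfrl"
  "rgeich" -> "hciegr" -> "iegr" -> "gr" -> "oz"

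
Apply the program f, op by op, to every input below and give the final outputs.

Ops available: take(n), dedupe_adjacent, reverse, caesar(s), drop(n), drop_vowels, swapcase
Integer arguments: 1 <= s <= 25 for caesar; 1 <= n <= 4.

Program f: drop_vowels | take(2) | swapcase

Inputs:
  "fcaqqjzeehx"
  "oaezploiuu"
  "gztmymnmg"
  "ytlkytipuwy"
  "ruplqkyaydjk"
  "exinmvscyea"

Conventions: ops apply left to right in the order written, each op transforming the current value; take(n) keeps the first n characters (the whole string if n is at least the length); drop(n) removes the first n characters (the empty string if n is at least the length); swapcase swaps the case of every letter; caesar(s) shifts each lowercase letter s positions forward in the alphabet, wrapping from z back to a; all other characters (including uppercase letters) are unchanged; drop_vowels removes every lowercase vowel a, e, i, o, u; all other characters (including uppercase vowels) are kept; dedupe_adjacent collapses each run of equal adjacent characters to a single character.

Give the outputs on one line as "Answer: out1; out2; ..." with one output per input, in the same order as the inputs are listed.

"FC"; "ZP"; "GZ"; "YT"; "RP"; "XN"

Execution, op by op:
  "fcaqqjzeehx" -> "fcqqjzhx" -> "fc" -> "FC"
  "oaezploiuu" -> "zpl" -> "zp" -> "ZP"
  "gztmymnmg" -> "gztmymnmg" -> "gz" -> "GZ"
  "ytlkytipuwy" -> "ytlkytpwy" -> "yt" -> "YT"
  "ruplqkyaydjk" -> "rplqkyydjk" -> "rp" -> "RP"
  "exinmvscyea" -> "xnmvscy" -> "xn" -> "XN"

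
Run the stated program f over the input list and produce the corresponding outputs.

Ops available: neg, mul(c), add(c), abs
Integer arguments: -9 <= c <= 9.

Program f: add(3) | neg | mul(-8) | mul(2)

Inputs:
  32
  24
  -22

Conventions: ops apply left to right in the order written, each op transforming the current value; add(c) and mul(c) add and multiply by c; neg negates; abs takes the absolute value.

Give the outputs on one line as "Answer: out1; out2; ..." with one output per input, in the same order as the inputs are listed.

560; 432; -304

Execution, op by op:
  32 -> 35 -> -35 -> 280 -> 560
  24 -> 27 -> -27 -> 216 -> 432
  -22 -> -19 -> 19 -> -152 -> -304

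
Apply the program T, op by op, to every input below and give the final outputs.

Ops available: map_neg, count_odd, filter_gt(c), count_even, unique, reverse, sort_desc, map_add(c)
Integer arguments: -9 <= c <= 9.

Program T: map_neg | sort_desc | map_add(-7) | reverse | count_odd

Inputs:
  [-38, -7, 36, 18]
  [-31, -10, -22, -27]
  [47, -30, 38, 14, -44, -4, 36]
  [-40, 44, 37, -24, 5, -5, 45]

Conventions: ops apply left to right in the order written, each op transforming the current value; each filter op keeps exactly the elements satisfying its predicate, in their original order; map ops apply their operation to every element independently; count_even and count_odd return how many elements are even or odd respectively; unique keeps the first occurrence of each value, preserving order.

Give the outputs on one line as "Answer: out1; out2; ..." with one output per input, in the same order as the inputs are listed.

3; 2; 6; 3

Execution, op by op:
  [-38, -7, 36, 18] -> [38, 7, -36, -18] -> [38, 7, -18, -36] -> [31, 0, -25, -43] -> [-43, -25, 0, 31] -> 3
  [-31, -10, -22, -27] -> [31, 10, 22, 27] -> [31, 27, 22, 10] -> [24, 20, 15, 3] -> [3, 15, 20, 24] -> 2
  [47, -30, 38, 14, -44, -4, 36] -> [-47, 30, -38, -14, 44, 4, -36] -> [44, 30, 4, -14, -36, -38, -47] -> [37, 23, -3, -21, -43, -45, -54] -> [-54, -45, -43, -21, -3, 23, 37] -> 6
  [-40, 44, 37, -24, 5, -5, 45] -> [40, -44, -37, 24, -5, 5, -45] -> [40, 24, 5, -5, -37, -44, -45] -> [33, 17, -2, -12, -44, -51, -52] -> [-52, -51, -44, -12, -2, 17, 33] -> 3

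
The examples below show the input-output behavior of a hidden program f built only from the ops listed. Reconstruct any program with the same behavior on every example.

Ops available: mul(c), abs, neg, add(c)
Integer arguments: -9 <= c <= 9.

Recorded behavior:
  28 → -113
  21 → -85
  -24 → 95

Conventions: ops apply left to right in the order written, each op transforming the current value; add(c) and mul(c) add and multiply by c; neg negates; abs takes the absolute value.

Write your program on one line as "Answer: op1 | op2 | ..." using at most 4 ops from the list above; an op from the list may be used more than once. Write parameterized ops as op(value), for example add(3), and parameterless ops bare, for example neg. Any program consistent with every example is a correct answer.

mul(4) | add(4) | neg | add(3)

Check, running the answer program on each example:
  28 -> 112 -> 116 -> -116 -> -113
  21 -> 84 -> 88 -> -88 -> -85
  -24 -> -96 -> -92 -> 92 -> 95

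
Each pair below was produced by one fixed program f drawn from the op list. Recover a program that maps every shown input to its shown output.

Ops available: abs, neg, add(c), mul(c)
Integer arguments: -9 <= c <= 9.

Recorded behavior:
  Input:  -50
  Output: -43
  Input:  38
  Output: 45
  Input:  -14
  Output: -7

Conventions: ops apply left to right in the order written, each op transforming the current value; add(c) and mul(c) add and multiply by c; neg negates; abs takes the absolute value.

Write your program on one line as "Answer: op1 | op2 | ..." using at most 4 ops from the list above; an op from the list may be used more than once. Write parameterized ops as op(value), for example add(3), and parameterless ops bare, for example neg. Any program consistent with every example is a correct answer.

neg | add(-7) | neg

Check, running the answer program on each example:
  -50 -> 50 -> 43 -> -43
  38 -> -38 -> -45 -> 45
  -14 -> 14 -> 7 -> -7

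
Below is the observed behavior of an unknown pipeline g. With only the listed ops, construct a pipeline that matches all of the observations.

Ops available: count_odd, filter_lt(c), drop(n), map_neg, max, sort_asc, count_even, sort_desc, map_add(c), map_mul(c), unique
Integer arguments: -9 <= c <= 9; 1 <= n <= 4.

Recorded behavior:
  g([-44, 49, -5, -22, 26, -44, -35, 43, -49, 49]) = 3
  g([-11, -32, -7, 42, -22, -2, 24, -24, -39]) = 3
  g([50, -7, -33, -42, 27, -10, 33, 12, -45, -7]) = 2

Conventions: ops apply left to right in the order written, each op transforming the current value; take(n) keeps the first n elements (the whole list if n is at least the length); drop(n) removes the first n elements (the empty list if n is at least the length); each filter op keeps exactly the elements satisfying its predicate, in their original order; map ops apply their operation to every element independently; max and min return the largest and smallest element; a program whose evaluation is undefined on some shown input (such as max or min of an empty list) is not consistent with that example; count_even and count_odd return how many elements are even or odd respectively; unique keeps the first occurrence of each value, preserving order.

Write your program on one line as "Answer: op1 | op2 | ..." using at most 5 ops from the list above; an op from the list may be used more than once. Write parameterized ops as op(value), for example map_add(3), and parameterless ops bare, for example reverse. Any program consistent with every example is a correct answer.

sort_desc | map_add(2) | filter_lt(-7) | sort_asc | count_even

Check, running the answer program on each example:
  [-44, 49, -5, -22, 26, -44, -35, 43, -49, 49] -> [49, 49, 43, 26, -5, -22, -35, -44, -44, -49] -> [51, 51, 45, 28, -3, -20, -33, -42, -42, -47] -> [-20, -33, -42, -42, -47] -> [-47, -42, -42, -33, -20] -> 3
  [-11, -32, -7, 42, -22, -2, 24, -24, -39] -> [42, 24, -2, -7, -11, -22, -24, -32, -39] -> [44, 26, 0, -5, -9, -20, -22, -30, -37] -> [-9, -20, -22, -30, -37] -> [-37, -30, -22, -20, -9] -> 3
  [50, -7, -33, -42, 27, -10, 33, 12, -45, -7] -> [50, 33, 27, 12, -7, -7, -10, -33, -42, -45] -> [52, 35, 29, 14, -5, -5, -8, -31, -40, -43] -> [-8, -31, -40, -43] -> [-43, -40, -31, -8] -> 2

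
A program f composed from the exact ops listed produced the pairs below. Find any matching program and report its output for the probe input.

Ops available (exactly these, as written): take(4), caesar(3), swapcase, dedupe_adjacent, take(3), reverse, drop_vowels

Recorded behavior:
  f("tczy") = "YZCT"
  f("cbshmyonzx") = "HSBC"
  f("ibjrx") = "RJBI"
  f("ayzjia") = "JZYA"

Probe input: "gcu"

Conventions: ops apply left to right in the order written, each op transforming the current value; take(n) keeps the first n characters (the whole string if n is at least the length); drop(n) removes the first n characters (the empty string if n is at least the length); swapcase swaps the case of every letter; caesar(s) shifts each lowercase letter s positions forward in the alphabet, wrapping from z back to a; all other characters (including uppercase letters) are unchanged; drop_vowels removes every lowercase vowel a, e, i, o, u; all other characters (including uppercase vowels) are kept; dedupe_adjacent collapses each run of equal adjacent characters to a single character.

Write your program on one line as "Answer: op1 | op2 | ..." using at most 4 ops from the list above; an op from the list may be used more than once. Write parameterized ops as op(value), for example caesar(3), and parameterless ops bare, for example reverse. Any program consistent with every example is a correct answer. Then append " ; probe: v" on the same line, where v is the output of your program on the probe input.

take(4) | swapcase | reverse ; probe: "UCG"

Check, running the answer program on each example:
  "tczy" -> "tczy" -> "TCZY" -> "YZCT"
  "cbshmyonzx" -> "cbsh" -> "CBSH" -> "HSBC"
  "ibjrx" -> "ibjr" -> "IBJR" -> "RJBI"
  "ayzjia" -> "ayzj" -> "AYZJ" -> "JZYA"
  probe: "gcu" -> "gcu" -> "GCU" -> "UCG"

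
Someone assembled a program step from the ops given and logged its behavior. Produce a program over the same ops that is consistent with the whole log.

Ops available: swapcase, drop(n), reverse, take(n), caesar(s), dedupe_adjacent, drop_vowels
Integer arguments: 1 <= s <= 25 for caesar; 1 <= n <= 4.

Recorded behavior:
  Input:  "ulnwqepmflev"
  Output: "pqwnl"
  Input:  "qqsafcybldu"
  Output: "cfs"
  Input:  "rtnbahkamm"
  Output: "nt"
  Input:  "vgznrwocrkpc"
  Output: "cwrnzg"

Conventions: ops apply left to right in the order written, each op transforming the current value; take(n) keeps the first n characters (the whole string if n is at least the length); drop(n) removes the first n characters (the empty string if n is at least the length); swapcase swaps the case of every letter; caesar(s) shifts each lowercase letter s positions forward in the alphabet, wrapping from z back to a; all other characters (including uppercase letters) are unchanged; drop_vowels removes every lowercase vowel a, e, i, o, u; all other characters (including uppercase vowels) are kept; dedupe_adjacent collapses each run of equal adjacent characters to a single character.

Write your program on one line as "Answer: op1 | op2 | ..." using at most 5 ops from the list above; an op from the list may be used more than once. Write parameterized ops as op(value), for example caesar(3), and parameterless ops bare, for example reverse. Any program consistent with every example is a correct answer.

dedupe_adjacent | drop(1) | reverse | drop_vowels | drop(4)

Check, running the answer program on each example:
  "ulnwqepmflev" -> "ulnwqepmflev" -> "lnwqepmflev" -> "velfmpeqwnl" -> "vlfmpqwnl" -> "pqwnl"
  "qqsafcybldu" -> "qsafcybldu" -> "safcybldu" -> "udlbycfas" -> "dlbycfs" -> "cfs"
  "rtnbahkamm" -> "rtnbahkam" -> "tnbahkam" -> "makhabnt" -> "mkhbnt" -> "nt"
  "vgznrwocrkpc" -> "vgznrwocrkpc" -> "gznrwocrkpc" -> "cpkrcowrnzg" -> "cpkrcwrnzg" -> "cwrnzg"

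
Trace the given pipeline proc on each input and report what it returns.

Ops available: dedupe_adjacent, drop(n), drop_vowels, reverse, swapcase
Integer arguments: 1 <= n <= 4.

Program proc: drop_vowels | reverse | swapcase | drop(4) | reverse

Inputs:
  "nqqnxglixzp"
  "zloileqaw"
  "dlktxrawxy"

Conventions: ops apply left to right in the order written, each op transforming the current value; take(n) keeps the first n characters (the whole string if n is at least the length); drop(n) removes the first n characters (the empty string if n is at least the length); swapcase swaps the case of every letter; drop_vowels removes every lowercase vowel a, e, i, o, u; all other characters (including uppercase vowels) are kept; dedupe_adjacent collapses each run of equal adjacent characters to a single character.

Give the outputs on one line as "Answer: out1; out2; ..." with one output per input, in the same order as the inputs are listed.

"NQQNXG"; "Z"; "DLKTX"

Execution, op by op:
  "nqqnxglixzp" -> "nqqnxglxzp" -> "pzxlgxnqqn" -> "PZXLGXNQQN" -> "GXNQQN" -> "NQQNXG"
  "zloileqaw" -> "zllqw" -> "wqllz" -> "WQLLZ" -> "Z" -> "Z"
  "dlktxrawxy" -> "dlktxrwxy" -> "yxwrxtkld" -> "YXWRXTKLD" -> "XTKLD" -> "DLKTX"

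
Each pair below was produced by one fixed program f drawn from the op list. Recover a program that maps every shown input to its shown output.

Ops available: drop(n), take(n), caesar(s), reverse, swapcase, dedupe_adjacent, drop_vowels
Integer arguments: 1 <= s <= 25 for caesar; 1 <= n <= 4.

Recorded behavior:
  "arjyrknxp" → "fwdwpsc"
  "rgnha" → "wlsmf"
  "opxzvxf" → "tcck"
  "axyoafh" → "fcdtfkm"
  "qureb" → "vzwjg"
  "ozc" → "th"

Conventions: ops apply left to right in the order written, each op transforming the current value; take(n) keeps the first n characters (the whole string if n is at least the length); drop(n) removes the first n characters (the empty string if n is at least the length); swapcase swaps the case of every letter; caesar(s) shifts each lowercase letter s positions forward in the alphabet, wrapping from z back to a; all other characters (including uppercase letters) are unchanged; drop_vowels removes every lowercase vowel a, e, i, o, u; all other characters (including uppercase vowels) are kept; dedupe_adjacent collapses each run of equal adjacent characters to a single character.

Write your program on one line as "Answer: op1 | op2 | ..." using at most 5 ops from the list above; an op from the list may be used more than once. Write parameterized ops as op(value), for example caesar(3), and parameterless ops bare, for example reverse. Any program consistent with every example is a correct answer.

caesar(25) | caesar(6) | reverse | drop_vowels | reverse

Check, running the answer program on each example:
  "arjyrknxp" -> "zqixqjmwo" -> "fwodwpscu" -> "ucspwdowf" -> "cspwdwf" -> "fwdwpsc"
  "rgnha" -> "qfmgz" -> "wlsmf" -> "fmslw" -> "fmslw" -> "wlsmf"
  "opxzvxf" -> "nowyuwe" -> "tuceack" -> "kcaecut" -> "kcct" -> "tcck"
  "axyoafh" -> "zwxnzeg" -> "fcdtfkm" -> "mkftdcf" -> "mkftdcf" -> "fcdtfkm"
  "qureb" -> "ptqda" -> "vzwjg" -> "gjwzv" -> "gjwzv" -> "vzwjg"
  "ozc" -> "nyb" -> "teh" -> "het" -> "ht" -> "th"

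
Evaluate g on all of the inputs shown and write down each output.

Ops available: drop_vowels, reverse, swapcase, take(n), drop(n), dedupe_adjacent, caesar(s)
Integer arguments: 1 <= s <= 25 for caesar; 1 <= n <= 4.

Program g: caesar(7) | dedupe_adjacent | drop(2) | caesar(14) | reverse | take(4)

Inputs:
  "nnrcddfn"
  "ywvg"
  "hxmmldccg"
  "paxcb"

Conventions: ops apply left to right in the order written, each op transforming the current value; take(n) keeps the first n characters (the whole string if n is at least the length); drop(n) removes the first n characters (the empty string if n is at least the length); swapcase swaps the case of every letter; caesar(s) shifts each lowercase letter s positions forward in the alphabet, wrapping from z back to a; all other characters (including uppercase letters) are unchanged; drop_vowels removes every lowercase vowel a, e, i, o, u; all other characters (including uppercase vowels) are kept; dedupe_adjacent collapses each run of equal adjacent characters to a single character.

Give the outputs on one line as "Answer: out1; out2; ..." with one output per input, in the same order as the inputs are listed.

Execution, op by op:
  "nnrcddfn" -> "uuyjkkmu" -> "uyjkmu" -> "jkmu" -> "xyai" -> "iayx" -> "iayx"
  "ywvg" -> "fdcn" -> "fdcn" -> "cn" -> "qb" -> "bq" -> "bq"
  "hxmmldccg" -> "oettskjjn" -> "oetskjn" -> "tskjn" -> "hgyxb" -> "bxygh" -> "bxyg"
  "paxcb" -> "wheji" -> "wheji" -> "eji" -> "sxw" -> "wxs" -> "wxs"

"iayx"; "bq"; "bxyg"; "wxs"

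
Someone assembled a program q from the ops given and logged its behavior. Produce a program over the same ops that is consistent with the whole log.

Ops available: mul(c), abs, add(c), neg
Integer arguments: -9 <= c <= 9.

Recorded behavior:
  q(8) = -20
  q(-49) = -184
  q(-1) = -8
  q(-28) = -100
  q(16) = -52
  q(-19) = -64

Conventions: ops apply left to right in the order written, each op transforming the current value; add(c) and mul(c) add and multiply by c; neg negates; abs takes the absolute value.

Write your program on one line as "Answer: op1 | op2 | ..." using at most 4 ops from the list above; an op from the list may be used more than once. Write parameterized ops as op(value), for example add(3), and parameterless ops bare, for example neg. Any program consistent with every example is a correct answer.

abs | add(-3) | abs | mul(-4)

Check, running the answer program on each example:
  8 -> 8 -> 5 -> 5 -> -20
  -49 -> 49 -> 46 -> 46 -> -184
  -1 -> 1 -> -2 -> 2 -> -8
  -28 -> 28 -> 25 -> 25 -> -100
  16 -> 16 -> 13 -> 13 -> -52
  -19 -> 19 -> 16 -> 16 -> -64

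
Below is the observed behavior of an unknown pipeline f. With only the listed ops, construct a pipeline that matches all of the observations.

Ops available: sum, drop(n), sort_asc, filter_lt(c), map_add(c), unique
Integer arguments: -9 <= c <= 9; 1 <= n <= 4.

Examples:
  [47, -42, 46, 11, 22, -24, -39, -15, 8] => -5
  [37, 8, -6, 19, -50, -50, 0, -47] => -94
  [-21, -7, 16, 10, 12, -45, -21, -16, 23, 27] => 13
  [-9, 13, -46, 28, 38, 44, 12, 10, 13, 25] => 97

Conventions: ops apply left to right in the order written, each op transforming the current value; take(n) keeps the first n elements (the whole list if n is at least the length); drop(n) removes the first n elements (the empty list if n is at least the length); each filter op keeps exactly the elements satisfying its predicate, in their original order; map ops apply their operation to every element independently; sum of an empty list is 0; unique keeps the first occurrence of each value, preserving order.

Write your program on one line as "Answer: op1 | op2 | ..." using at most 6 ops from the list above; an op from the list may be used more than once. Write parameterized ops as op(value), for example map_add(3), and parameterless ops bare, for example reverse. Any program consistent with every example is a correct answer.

unique | drop(2) | map_add(-2) | sort_asc | sum

Check, running the answer program on each example:
  [47, -42, 46, 11, 22, -24, -39, -15, 8] -> [47, -42, 46, 11, 22, -24, -39, -15, 8] -> [46, 11, 22, -24, -39, -15, 8] -> [44, 9, 20, -26, -41, -17, 6] -> [-41, -26, -17, 6, 9, 20, 44] -> -5
  [37, 8, -6, 19, -50, -50, 0, -47] -> [37, 8, -6, 19, -50, 0, -47] -> [-6, 19, -50, 0, -47] -> [-8, 17, -52, -2, -49] -> [-52, -49, -8, -2, 17] -> -94
  [-21, -7, 16, 10, 12, -45, -21, -16, 23, 27] -> [-21, -7, 16, 10, 12, -45, -16, 23, 27] -> [16, 10, 12, -45, -16, 23, 27] -> [14, 8, 10, -47, -18, 21, 25] -> [-47, -18, 8, 10, 14, 21, 25] -> 13
  [-9, 13, -46, 28, 38, 44, 12, 10, 13, 25] -> [-9, 13, -46, 28, 38, 44, 12, 10, 25] -> [-46, 28, 38, 44, 12, 10, 25] -> [-48, 26, 36, 42, 10, 8, 23] -> [-48, 8, 10, 23, 26, 36, 42] -> 97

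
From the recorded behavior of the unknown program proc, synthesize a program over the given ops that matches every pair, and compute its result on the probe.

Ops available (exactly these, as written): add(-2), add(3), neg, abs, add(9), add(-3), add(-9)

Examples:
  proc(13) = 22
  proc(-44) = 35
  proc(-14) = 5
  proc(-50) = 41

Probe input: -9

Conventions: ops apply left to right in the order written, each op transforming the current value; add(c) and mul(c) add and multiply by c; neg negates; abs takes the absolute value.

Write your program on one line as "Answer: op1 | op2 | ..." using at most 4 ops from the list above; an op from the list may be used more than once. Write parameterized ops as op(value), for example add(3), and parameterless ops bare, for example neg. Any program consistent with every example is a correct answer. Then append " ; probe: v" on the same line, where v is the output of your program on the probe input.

neg | add(-9) | abs ; probe: 0

Check, running the answer program on each example:
  13 -> -13 -> -22 -> 22
  -44 -> 44 -> 35 -> 35
  -14 -> 14 -> 5 -> 5
  -50 -> 50 -> 41 -> 41
  probe: -9 -> 9 -> 0 -> 0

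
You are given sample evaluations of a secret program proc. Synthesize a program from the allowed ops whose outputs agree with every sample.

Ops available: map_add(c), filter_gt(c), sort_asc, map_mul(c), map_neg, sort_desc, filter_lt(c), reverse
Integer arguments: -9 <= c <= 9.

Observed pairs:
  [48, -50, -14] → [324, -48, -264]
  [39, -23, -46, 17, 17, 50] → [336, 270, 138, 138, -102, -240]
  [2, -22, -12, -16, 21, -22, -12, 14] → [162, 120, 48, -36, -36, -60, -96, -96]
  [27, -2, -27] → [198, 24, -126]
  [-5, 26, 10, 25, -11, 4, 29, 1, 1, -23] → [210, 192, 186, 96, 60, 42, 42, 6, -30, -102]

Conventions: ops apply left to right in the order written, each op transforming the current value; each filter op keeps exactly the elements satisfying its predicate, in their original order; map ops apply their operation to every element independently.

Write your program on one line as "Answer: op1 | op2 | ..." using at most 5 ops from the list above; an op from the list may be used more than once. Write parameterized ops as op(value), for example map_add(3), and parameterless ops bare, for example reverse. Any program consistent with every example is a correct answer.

map_add(6) | map_mul(-6) | map_neg | sort_desc

Check, running the answer program on each example:
  [48, -50, -14] -> [54, -44, -8] -> [-324, 264, 48] -> [324, -264, -48] -> [324, -48, -264]
  [39, -23, -46, 17, 17, 50] -> [45, -17, -40, 23, 23, 56] -> [-270, 102, 240, -138, -138, -336] -> [270, -102, -240, 138, 138, 336] -> [336, 270, 138, 138, -102, -240]
  [2, -22, -12, -16, 21, -22, -12, 14] -> [8, -16, -6, -10, 27, -16, -6, 20] -> [-48, 96, 36, 60, -162, 96, 36, -120] -> [48, -96, -36, -60, 162, -96, -36, 120] -> [162, 120, 48, -36, -36, -60, -96, -96]
  [27, -2, -27] -> [33, 4, -21] -> [-198, -24, 126] -> [198, 24, -126] -> [198, 24, -126]
  [-5, 26, 10, 25, -11, 4, 29, 1, 1, -23] -> [1, 32, 16, 31, -5, 10, 35, 7, 7, -17] -> [-6, -192, -96, -186, 30, -60, -210, -42, -42, 102] -> [6, 192, 96, 186, -30, 60, 210, 42, 42, -102] -> [210, 192, 186, 96, 60, 42, 42, 6, -30, -102]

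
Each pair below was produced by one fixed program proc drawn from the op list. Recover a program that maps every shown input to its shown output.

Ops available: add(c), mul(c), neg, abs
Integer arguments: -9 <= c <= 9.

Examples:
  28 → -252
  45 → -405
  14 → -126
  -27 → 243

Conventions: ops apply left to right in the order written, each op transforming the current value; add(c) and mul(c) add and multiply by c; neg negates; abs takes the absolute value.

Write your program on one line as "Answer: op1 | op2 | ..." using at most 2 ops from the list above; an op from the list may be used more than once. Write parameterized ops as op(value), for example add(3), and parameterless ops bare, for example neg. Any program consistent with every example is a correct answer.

mul(3) | mul(-3)

Check, running the answer program on each example:
  28 -> 84 -> -252
  45 -> 135 -> -405
  14 -> 42 -> -126
  -27 -> -81 -> 243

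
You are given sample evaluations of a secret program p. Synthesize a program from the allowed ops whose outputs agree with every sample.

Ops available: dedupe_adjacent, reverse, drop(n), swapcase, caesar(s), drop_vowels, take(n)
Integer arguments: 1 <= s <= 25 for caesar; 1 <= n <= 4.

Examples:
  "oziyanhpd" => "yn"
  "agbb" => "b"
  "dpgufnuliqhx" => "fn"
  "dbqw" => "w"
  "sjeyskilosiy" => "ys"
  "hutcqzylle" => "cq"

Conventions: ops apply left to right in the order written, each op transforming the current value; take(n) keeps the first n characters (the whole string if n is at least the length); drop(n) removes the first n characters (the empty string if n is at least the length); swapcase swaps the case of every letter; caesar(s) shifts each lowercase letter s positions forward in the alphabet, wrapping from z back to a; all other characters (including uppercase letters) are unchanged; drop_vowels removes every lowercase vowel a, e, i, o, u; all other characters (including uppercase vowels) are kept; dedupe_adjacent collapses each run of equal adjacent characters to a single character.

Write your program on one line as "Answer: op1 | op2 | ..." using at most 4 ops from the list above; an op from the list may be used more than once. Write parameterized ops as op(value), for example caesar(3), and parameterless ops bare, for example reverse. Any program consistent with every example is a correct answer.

drop(3) | drop_vowels | take(2)

Check, running the answer program on each example:
  "oziyanhpd" -> "yanhpd" -> "ynhpd" -> "yn"
  "agbb" -> "b" -> "b" -> "b"
  "dpgufnuliqhx" -> "ufnuliqhx" -> "fnlqhx" -> "fn"
  "dbqw" -> "w" -> "w" -> "w"
  "sjeyskilosiy" -> "yskilosiy" -> "ysklsy" -> "ys"
  "hutcqzylle" -> "cqzylle" -> "cqzyll" -> "cq"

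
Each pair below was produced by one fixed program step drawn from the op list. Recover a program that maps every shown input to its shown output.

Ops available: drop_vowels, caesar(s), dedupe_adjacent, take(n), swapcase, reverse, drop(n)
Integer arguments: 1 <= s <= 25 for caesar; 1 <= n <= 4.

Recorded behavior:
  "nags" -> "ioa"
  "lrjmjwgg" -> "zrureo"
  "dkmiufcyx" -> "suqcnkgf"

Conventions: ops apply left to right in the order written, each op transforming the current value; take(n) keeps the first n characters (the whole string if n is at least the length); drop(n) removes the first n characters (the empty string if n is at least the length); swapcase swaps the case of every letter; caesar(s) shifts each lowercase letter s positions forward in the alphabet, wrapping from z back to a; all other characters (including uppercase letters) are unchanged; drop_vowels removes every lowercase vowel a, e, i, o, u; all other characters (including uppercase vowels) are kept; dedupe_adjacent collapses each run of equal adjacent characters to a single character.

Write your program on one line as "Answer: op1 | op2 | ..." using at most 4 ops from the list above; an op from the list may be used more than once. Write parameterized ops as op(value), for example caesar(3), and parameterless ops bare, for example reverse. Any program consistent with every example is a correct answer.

caesar(8) | dedupe_adjacent | drop(1)

Check, running the answer program on each example:
  "nags" -> "vioa" -> "vioa" -> "ioa"
  "lrjmjwgg" -> "tzrureoo" -> "tzrureo" -> "zrureo"
  "dkmiufcyx" -> "lsuqcnkgf" -> "lsuqcnkgf" -> "suqcnkgf"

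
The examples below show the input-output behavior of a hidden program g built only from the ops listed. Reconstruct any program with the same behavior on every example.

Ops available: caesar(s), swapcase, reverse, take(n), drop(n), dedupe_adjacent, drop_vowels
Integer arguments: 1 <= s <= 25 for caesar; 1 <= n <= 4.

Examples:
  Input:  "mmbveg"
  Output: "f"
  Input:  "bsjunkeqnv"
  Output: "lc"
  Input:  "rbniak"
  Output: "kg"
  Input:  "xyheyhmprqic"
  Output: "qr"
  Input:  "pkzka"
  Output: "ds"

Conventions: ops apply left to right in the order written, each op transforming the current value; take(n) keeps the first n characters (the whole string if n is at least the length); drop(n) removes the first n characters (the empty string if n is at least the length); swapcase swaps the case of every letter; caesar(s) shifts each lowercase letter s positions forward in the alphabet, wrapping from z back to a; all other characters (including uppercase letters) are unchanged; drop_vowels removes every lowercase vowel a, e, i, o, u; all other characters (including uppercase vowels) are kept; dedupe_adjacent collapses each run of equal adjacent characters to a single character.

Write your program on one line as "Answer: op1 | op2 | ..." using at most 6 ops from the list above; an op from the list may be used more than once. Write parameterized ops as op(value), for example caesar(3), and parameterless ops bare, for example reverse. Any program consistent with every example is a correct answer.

caesar(2) | take(3) | caesar(17) | drop_vowels | dedupe_adjacent

Check, running the answer program on each example:
  "mmbveg" -> "oodxgi" -> "ood" -> "ffu" -> "ff" -> "f"
  "bsjunkeqnv" -> "dulwpmgspx" -> "dul" -> "ulc" -> "lc" -> "lc"
  "rbniak" -> "tdpkcm" -> "tdp" -> "kug" -> "kg" -> "kg"
  "xyheyhmprqic" -> "zajgajortske" -> "zaj" -> "qra" -> "qr" -> "qr"
  "pkzka" -> "rmbmc" -> "rmb" -> "ids" -> "ds" -> "ds"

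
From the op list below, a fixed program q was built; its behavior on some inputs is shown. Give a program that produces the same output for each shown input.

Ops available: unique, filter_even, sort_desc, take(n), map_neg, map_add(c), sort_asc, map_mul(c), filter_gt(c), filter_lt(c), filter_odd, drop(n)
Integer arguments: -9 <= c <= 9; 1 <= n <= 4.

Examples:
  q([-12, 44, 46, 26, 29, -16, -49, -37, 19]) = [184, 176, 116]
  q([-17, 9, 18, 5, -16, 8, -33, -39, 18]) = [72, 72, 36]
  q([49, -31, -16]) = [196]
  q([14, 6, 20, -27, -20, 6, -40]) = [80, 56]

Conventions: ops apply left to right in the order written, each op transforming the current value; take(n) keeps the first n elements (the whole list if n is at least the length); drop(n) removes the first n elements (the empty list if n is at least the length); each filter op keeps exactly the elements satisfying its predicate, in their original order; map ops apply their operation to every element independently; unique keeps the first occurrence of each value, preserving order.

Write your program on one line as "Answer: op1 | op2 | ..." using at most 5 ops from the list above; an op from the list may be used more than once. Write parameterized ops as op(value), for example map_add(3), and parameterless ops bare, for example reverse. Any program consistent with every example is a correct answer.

sort_desc | filter_gt(7) | take(3) | map_mul(4)

Check, running the answer program on each example:
  [-12, 44, 46, 26, 29, -16, -49, -37, 19] -> [46, 44, 29, 26, 19, -12, -16, -37, -49] -> [46, 44, 29, 26, 19] -> [46, 44, 29] -> [184, 176, 116]
  [-17, 9, 18, 5, -16, 8, -33, -39, 18] -> [18, 18, 9, 8, 5, -16, -17, -33, -39] -> [18, 18, 9, 8] -> [18, 18, 9] -> [72, 72, 36]
  [49, -31, -16] -> [49, -16, -31] -> [49] -> [49] -> [196]
  [14, 6, 20, -27, -20, 6, -40] -> [20, 14, 6, 6, -20, -27, -40] -> [20, 14] -> [20, 14] -> [80, 56]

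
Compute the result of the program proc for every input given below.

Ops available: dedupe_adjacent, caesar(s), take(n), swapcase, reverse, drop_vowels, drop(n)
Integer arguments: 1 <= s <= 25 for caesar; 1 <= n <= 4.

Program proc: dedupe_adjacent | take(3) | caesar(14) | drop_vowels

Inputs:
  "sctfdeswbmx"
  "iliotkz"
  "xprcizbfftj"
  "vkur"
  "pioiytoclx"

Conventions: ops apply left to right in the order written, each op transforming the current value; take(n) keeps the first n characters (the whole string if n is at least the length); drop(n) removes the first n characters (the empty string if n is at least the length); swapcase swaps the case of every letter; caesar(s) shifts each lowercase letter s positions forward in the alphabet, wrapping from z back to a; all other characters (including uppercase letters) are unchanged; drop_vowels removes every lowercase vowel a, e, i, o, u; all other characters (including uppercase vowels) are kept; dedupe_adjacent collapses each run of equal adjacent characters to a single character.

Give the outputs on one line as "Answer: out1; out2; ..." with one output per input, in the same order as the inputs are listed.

Execution, op by op:
  "sctfdeswbmx" -> "sctfdeswbmx" -> "sct" -> "gqh" -> "gqh"
  "iliotkz" -> "iliotkz" -> "ili" -> "wzw" -> "wzw"
  "xprcizbfftj" -> "xprcizbftj" -> "xpr" -> "ldf" -> "ldf"
  "vkur" -> "vkur" -> "vku" -> "jyi" -> "jy"
  "pioiytoclx" -> "pioiytoclx" -> "pio" -> "dwc" -> "dwc"

"gqh"; "wzw"; "ldf"; "jy"; "dwc"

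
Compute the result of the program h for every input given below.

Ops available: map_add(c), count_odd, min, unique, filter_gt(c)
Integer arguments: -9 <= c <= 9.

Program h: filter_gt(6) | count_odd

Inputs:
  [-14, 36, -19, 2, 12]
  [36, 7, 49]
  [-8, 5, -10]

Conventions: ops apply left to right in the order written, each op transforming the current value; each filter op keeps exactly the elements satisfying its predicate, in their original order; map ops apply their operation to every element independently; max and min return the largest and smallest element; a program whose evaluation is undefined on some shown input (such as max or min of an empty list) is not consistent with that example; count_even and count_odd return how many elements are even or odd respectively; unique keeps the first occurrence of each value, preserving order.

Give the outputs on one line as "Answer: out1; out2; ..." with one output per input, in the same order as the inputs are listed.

0; 2; 0

Execution, op by op:
  [-14, 36, -19, 2, 12] -> [36, 12] -> 0
  [36, 7, 49] -> [36, 7, 49] -> 2
  [-8, 5, -10] -> [] -> 0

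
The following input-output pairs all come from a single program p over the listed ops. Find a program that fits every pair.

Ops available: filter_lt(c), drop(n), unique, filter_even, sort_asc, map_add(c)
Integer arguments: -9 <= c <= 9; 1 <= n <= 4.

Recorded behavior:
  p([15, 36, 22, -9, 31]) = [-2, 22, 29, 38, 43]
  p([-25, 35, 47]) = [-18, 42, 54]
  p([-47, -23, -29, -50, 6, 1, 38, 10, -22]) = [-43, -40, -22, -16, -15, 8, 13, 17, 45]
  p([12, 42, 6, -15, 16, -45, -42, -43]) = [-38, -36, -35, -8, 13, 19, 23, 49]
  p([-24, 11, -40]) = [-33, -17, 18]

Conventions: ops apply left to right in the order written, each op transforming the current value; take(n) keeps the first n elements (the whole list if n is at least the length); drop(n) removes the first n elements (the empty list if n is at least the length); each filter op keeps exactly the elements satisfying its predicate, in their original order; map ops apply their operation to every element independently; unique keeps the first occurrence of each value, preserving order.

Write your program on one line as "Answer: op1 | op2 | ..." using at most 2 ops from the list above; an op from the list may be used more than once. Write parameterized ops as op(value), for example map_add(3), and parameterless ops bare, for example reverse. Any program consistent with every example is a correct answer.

sort_asc | map_add(7)

Check, running the answer program on each example:
  [15, 36, 22, -9, 31] -> [-9, 15, 22, 31, 36] -> [-2, 22, 29, 38, 43]
  [-25, 35, 47] -> [-25, 35, 47] -> [-18, 42, 54]
  [-47, -23, -29, -50, 6, 1, 38, 10, -22] -> [-50, -47, -29, -23, -22, 1, 6, 10, 38] -> [-43, -40, -22, -16, -15, 8, 13, 17, 45]
  [12, 42, 6, -15, 16, -45, -42, -43] -> [-45, -43, -42, -15, 6, 12, 16, 42] -> [-38, -36, -35, -8, 13, 19, 23, 49]
  [-24, 11, -40] -> [-40, -24, 11] -> [-33, -17, 18]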